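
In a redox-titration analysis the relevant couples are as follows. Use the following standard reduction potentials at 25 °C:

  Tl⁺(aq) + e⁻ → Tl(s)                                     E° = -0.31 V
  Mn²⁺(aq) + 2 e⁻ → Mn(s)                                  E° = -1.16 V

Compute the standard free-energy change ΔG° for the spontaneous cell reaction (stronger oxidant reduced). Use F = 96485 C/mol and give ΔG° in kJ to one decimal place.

Tl⁺/Tl (E° = -0.31 V) is the cathode; Mn²⁺/Mn (E° = -1.16 V) is the anode, so E°cell = +0.85 V.
Balancing electrons gives n = 2 (lcm of 1 and 2).
ΔG° = −nFE° = −(2)(96485)(+0.85) = -164,024 J = -164.0 kJ.

-164.0 kJ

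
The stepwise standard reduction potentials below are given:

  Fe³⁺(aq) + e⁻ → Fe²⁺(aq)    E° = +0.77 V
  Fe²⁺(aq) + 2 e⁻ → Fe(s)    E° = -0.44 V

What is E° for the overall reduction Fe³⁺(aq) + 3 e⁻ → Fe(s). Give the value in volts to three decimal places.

Adding the free-energy changes (−nFE°) of the two steps gives −n₃FE°₃ = −n₁FE°₁ − n₂FE°₂.
E°₃ = (1×+0.77 + 2×-0.44) / 3 = (-0.110) / 3 = -0.037 V.

-0.037 V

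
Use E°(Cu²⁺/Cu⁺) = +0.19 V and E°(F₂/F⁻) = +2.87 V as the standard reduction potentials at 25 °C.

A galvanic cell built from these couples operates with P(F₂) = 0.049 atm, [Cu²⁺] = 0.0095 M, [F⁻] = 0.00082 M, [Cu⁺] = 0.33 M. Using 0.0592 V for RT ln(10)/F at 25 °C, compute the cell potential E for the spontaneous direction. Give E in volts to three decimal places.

+2.915 V

F₂/F⁻ is the cathode (higher E°), Cu²⁺/Cu⁺ the anode: E°cell = +2.87 − (+0.19) = +2.68 V, n = 2.
Overall: F₂(g) + 2 Cu⁺(aq) → 2 F⁻(aq) + 2 Cu²⁺(aq)
Q = [F⁻]^2·[Cu²⁺]^2 / (P(F₂)·[Cu⁺]^2); log Q = -7.944.
E = E° − (0.0592/n) log Q = +2.68 − (0.0592/2)(-7.944) = +2.915 V.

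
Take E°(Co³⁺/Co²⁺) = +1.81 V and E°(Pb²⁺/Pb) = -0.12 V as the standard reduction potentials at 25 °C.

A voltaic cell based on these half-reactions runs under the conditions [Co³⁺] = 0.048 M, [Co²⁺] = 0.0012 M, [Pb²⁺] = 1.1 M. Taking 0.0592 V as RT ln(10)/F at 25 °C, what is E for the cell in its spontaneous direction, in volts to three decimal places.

Co³⁺/Co²⁺ is the cathode (higher E°), Pb²⁺/Pb the anode: E°cell = +1.81 − (-0.12) = +1.93 V, n = 2.
Overall: 2 Co³⁺(aq) + Pb(s) → 2 Co²⁺(aq) + Pb²⁺(aq)
Q = [Co²⁺]^2·[Pb²⁺] / ([Co³⁺]^2); log Q = -3.163.
E = E° − (0.0592/n) log Q = +1.93 − (0.0592/2)(-3.163) = +2.024 V.

+2.024 V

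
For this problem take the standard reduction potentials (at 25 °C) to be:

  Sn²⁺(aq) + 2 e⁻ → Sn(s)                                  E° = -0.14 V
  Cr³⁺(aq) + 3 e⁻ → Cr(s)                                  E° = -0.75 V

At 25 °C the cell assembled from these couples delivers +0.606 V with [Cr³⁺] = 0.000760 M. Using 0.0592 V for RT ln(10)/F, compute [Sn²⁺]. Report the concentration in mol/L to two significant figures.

0.0061 M

Sn²⁺/Sn is the cathode, Cr³⁺/Cr the anode: E°cell = +0.61 V, n = 6.
Overall reaction: 3 Sn²⁺(aq) + 2 Cr(s) → 3 Sn(s) + 2 Cr³⁺(aq); Q = [Cr³⁺]^2/[Sn²⁺]^3.
From E = E° − (0.0592/n) log Q: log Q = (E° − E)·n/0.0592 = (+0.61 − (+0.606))·6/0.0592 = 0.4054.
So 3·log[Sn²⁺] = 2·log(0.00076) − log Q = -6.2384 − (0.4054) = -6.6438; log[Sn²⁺] = -6.6438 / 3 = -2.2146; [Sn²⁺] = 10^(-2.2146) ≈ 0.0061 M.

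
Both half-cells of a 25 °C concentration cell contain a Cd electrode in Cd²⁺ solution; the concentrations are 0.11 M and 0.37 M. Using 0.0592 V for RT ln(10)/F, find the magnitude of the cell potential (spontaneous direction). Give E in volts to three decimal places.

+0.016 V

For a concentration cell E°cell = 0. The 0.37 M side is the cathode (reduction is favoured where [Cd²⁺] is higher).
With n = 2, E = −(0.0592/2) log([Cd²⁺]ₐₙ/[Cd²⁺]꜀ₐₜ) = −(0.0592/2) log(0.11/0.37) = −(0.0592/2)(-0.527) = +0.016 V.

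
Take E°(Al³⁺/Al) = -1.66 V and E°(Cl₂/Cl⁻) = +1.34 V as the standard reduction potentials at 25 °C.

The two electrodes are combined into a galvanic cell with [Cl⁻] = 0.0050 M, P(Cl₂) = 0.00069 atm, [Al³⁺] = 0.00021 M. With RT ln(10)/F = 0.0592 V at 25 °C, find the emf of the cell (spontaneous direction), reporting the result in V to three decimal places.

Cl₂/Cl⁻ is the cathode (higher E°), Al³⁺/Al the anode: E°cell = +1.34 − (-1.66) = +3.00 V, n = 6.
Overall: 3 Cl₂(g) + 2 Al(s) → 6 Cl⁻(aq) + 2 Al³⁺(aq)
Q = [Cl⁻]^6·[Al³⁺]^2 / (P(Cl₂)^3); log Q = -11.678.
E = E° − (0.0592/n) log Q = +3.00 − (0.0592/6)(-11.678) = +3.115 V.

+3.115 V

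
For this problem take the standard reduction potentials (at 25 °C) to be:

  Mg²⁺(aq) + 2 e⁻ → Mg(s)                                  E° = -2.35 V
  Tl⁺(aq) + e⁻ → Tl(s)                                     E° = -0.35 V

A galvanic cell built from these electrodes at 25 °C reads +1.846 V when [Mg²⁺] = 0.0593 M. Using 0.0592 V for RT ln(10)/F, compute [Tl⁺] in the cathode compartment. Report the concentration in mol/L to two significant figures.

Tl⁺/Tl is the cathode, Mg²⁺/Mg the anode: E°cell = +2.00 V, n = 2.
Overall reaction: 2 Tl⁺(aq) + Mg(s) → 2 Tl(s) + Mg²⁺(aq); Q = [Mg²⁺]^1/[Tl⁺]^2.
From E = E° − (0.0592/n) log Q: log Q = (E° − E)·n/0.0592 = (+2.00 − (+1.846))·2/0.0592 = 5.2027.
So 2·log[Tl⁺] = 1·log(0.0593) − log Q = -1.2269 − (5.2027) = -6.4296; log[Tl⁺] = -6.4296 / 2 = -3.2148; [Tl⁺] = 10^(-3.2148) ≈ 0.00061 M.

0.00061 M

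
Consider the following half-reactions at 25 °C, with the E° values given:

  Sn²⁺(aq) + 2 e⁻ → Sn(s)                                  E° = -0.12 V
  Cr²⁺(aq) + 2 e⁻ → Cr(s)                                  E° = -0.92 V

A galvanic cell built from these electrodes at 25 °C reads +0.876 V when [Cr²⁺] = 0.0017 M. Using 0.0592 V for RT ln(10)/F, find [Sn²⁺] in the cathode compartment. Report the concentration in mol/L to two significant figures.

Sn²⁺/Sn is the cathode, Cr²⁺/Cr the anode: E°cell = +0.80 V, n = 2.
Overall reaction: Sn²⁺(aq) + Cr(s) → Sn(s) + Cr²⁺(aq); Q = [Cr²⁺]^1/[Sn²⁺]^1.
From E = E° − (0.0592/n) log Q: log Q = (E° − E)·n/0.0592 = (+0.80 − (+0.876))·2/0.0592 = -2.5676.
So 1·log[Sn²⁺] = 1·log(0.0017) − log Q = -2.7696 − (-2.5676) = -0.2020; [Sn²⁺] = 10^(-0.2020) ≈ 0.63 M.

0.63 M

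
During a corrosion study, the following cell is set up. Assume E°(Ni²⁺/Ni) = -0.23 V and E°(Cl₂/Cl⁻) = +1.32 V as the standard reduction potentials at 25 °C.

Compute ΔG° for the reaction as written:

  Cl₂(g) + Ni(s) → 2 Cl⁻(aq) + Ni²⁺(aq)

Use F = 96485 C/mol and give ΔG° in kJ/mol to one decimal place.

-299.1 kJ/mol

As written, Cl₂/Cl⁻ is reduced (cathode) and Ni²⁺/Ni is oxidised (anode), so E°cell = (+1.32) − (-0.23) = +1.55 V.
Balancing electrons gives n = 2.
ΔG° = −nFE° = −(2)(96485)(+1.55) = -299,104 J = -299.1 kJ/mol.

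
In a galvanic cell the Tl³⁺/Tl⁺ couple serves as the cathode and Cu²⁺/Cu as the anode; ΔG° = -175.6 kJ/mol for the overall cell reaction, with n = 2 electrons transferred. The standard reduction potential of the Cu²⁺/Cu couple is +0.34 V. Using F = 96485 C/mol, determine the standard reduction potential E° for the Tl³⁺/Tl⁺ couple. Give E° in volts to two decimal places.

+1.25 V

E°cell = −ΔG°/(nF) = −(-175.6×10³)/((2)(96485)) = +0.910 V.
Since Tl³⁺/Tl⁺ is the cathode and Cu²⁺/Cu the anode, E°cell = E°(Tl³⁺/Tl⁺) − E°(Cu²⁺/Cu).
So E°(Tl³⁺/Tl⁺) = E°cell + E°(Cu²⁺/Cu) = +0.910 + (+0.34) = +1.25 V.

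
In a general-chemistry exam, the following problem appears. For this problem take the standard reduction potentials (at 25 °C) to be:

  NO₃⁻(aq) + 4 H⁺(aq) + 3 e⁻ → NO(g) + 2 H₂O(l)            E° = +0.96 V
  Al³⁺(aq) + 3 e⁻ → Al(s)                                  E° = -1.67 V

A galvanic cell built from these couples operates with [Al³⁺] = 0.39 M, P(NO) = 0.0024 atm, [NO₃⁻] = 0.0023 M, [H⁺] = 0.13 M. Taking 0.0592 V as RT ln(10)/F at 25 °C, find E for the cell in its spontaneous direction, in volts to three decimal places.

NO₃⁻/NO is the cathode (higher E°), Al³⁺/Al the anode: E°cell = +0.96 − (-1.67) = +2.63 V, n = 3.
Overall: NO₃⁻(aq) + 4 H⁺(aq) + Al(s) → NO(g) + 2 H₂O(l) + Al³⁺(aq)
Q = P(NO)·[Al³⁺] / ([NO₃⁻]·[H⁺]^4); log Q = 3.154.
E = E° − (0.0592/n) log Q = +2.63 − (0.0592/3)(3.154) = +2.568 V.

+2.568 V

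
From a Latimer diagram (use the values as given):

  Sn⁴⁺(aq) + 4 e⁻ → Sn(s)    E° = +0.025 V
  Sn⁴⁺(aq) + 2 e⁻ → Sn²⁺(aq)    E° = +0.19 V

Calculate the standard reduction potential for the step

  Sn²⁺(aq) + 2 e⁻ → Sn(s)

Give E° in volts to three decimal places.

-0.140 V

Sequential free energies add, so n₃E°₃ = n₁E°₁ + n₂E°₂.
With n₃ = 4, and the known step contributing 2×(+0.19) V, the unknown satisfies 2·E° = 4×(+0.025) − 2×(+0.19) = -0.280.
E° = -0.280 / 2 = -0.140 V.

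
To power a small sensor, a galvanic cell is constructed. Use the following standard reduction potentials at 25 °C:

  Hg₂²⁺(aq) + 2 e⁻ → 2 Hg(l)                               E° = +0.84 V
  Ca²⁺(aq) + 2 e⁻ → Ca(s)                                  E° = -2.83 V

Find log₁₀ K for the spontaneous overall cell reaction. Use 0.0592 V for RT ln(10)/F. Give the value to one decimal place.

124.0

Cathode: Hg₂²⁺/Hg; anode: Ca²⁺/Ca. E°cell = +3.67 V, n = 2.
log K = nE°cell / 0.0592 = (2)(+3.67) / 0.0592 = 124.0.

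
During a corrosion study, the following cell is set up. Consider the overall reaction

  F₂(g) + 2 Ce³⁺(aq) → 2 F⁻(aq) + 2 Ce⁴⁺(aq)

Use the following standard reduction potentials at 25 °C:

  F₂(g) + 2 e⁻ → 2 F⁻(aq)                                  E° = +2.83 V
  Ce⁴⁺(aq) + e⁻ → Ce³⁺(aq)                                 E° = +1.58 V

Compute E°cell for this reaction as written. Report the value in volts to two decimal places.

The F₂/F⁻ couple has the higher reduction potential, so it is the cathode; Ce⁴⁺/Ce³⁺ is oxidised at the anode.
E°cell = E°(cathode) − E°(anode) = (+2.83) − (+1.58) = +1.25 V.

+1.25 V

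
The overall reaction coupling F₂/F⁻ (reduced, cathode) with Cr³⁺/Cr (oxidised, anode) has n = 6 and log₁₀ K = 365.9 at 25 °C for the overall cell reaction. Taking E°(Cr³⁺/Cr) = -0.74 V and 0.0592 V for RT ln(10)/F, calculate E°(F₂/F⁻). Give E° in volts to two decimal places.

E°cell = (0.0592/n)·log K = (0.0592/6)(365.9) = +3.610 V.
Since F₂/F⁻ is the cathode and Cr³⁺/Cr the anode, E°cell = E°(F₂/F⁻) − E°(Cr³⁺/Cr).
So E°(F₂/F⁻) = E°cell + E°(Cr³⁺/Cr) = +3.610 + (-0.74) = +2.87 V.

+2.87 V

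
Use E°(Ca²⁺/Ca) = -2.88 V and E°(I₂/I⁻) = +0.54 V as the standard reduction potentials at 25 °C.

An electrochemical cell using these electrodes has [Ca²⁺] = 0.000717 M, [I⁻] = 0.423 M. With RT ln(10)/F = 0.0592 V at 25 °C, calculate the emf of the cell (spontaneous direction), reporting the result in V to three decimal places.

I₂/I⁻ is the cathode (higher E°), Ca²⁺/Ca the anode: E°cell = +0.54 − (-2.88) = +3.42 V, n = 2.
Overall: I₂(s) + Ca(s) → 2 I⁻(aq) + Ca²⁺(aq)
Q = [I⁻]^2·[Ca²⁺]; log Q = -3.892.
E = E° − (0.0592/n) log Q = +3.42 − (0.0592/2)(-3.892) = +3.535 V.

+3.535 V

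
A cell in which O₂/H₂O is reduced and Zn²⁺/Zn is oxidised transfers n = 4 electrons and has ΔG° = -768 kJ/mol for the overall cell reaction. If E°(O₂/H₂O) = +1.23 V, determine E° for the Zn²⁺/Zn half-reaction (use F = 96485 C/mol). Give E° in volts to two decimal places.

-0.76 V

E°cell = −ΔG°/(nF) = −(-768×10³)/((4)(96485)) = +1.990 V.
Since O₂/H₂O is the cathode and Zn²⁺/Zn the anode, E°cell = E°(O₂/H₂O) − E°(Zn²⁺/Zn).
So E°(Zn²⁺/Zn) = E°(O₂/H₂O) − E°cell = (+1.23) − (+1.990) = -0.76 V.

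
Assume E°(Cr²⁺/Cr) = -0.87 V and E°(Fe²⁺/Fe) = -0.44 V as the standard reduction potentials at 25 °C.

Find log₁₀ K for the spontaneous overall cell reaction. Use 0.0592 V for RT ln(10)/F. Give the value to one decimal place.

14.5

Cathode: Fe²⁺/Fe; anode: Cr²⁺/Cr. E°cell = +0.43 V, n = 2.
log K = nE°cell / 0.0592 = (2)(+0.43) / 0.0592 = 14.5.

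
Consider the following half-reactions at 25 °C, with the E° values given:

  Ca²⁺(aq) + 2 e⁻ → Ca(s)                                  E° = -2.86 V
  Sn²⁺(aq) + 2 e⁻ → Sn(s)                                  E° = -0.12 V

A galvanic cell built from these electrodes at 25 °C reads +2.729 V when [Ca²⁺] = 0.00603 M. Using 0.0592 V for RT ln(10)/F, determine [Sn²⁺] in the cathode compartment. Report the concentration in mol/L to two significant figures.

Sn²⁺/Sn is the cathode, Ca²⁺/Ca the anode: E°cell = +2.74 V, n = 2.
Overall reaction: Sn²⁺(aq) + Ca(s) → Sn(s) + Ca²⁺(aq); Q = [Ca²⁺]^1/[Sn²⁺]^1.
From E = E° − (0.0592/n) log Q: log Q = (E° − E)·n/0.0592 = (+2.74 − (+2.729))·2/0.0592 = 0.3716.
So 1·log[Sn²⁺] = 1·log(0.00603) − log Q = -2.2197 − (0.3716) = -2.5913; [Sn²⁺] = 10^(-2.5913) ≈ 0.0026 M.

0.0026 M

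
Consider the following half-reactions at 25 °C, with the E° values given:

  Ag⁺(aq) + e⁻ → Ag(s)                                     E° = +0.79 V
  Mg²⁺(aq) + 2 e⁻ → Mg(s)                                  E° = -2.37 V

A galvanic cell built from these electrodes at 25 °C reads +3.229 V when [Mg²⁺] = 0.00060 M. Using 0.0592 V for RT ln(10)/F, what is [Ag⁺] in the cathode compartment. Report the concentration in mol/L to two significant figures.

0.36 M

Ag⁺/Ag is the cathode, Mg²⁺/Mg the anode: E°cell = +3.16 V, n = 2.
Overall reaction: 2 Ag⁺(aq) + Mg(s) → 2 Ag(s) + Mg²⁺(aq); Q = [Mg²⁺]^1/[Ag⁺]^2.
From E = E° − (0.0592/n) log Q: log Q = (E° − E)·n/0.0592 = (+3.16 − (+3.229))·2/0.0592 = -2.3311.
So 2·log[Ag⁺] = 1·log(0.0006) − log Q = -3.2218 − (-2.3311) = -0.8907; log[Ag⁺] = -0.8907 / 2 = -0.4454; [Ag⁺] = 10^(-0.4454) ≈ 0.36 M.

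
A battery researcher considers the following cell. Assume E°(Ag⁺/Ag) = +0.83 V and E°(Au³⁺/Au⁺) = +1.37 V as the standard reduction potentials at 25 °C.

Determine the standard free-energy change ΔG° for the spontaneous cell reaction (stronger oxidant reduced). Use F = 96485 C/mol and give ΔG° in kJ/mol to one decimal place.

-104.2 kJ/mol

Au³⁺/Au⁺ (E° = +1.37 V) is the cathode; Ag⁺/Ag (E° = +0.83 V) is the anode, so E°cell = +0.54 V.
Balancing electrons gives n = 2 (lcm of 2 and 1).
ΔG° = −nFE° = −(2)(96485)(+0.54) = -104,204 J = -104.2 kJ/mol.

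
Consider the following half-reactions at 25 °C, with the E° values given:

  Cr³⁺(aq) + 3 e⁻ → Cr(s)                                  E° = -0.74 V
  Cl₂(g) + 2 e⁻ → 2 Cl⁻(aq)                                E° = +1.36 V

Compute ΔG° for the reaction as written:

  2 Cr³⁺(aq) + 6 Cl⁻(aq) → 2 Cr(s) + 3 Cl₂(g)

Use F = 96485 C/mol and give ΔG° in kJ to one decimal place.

+1215.7 kJ

As written, Cr³⁺/Cr is reduced (cathode) and Cl₂/Cl⁻ is oxidised (anode), so E°cell = (-0.74) − (+1.36) = -2.10 V.
Balancing electrons gives n = 6.
ΔG° = −nFE° = −(6)(96485)(-2.10) = 1,215,711 J = +1215.7 kJ.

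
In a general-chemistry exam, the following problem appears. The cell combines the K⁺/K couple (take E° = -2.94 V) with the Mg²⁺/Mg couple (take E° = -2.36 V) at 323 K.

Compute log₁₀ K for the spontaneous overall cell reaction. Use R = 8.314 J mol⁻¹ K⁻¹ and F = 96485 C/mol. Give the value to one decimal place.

18.1

Cathode: Mg²⁺/Mg; anode: K⁺/K. E°cell = (-2.36) − (-2.94) = +0.58 V, with n = 2.
ΔG° = −nFE° = −RT ln K, so ln K = nFE°/(RT) = (2)(96485)(+0.58) / ((8.314)(323)) = 41.678.
log₁₀ K = 41.678 / ln 10 = 18.1.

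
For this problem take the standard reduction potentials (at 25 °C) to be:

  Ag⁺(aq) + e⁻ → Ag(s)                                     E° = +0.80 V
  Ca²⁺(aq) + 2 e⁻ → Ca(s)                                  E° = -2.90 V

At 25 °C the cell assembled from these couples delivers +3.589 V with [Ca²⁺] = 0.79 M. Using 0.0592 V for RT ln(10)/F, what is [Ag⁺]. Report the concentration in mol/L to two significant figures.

Ag⁺/Ag is the cathode, Ca²⁺/Ca the anode: E°cell = +3.70 V, n = 2.
Overall reaction: 2 Ag⁺(aq) + Ca(s) → 2 Ag(s) + Ca²⁺(aq); Q = [Ca²⁺]^1/[Ag⁺]^2.
From E = E° − (0.0592/n) log Q: log Q = (E° − E)·n/0.0592 = (+3.70 − (+3.589))·2/0.0592 = 3.7500.
So 2·log[Ag⁺] = 1·log(0.79) − log Q = -0.1024 − (3.7500) = -3.8524; log[Ag⁺] = -3.8524 / 2 = -1.9262; [Ag⁺] = 10^(-1.9262) ≈ 0.012 M.

0.012 M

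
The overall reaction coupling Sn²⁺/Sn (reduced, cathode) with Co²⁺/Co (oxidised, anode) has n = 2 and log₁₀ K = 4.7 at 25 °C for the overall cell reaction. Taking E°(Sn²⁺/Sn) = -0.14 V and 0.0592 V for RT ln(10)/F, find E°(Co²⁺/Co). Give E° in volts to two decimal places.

-0.28 V

E°cell = (0.0592/n)·log K = (0.0592/2)(4.7) = +0.139 V.
Since Sn²⁺/Sn is the cathode and Co²⁺/Co the anode, E°cell = E°(Sn²⁺/Sn) − E°(Co²⁺/Co).
So E°(Co²⁺/Co) = E°(Sn²⁺/Sn) − E°cell = (-0.14) − (+0.139) = -0.28 V.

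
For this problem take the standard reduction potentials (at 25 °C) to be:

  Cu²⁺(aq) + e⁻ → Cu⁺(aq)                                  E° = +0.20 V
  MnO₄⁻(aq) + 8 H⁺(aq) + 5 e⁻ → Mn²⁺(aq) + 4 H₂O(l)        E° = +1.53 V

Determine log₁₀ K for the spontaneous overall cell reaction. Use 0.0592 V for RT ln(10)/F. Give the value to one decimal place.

Cathode: MnO₄⁻/Mn²⁺; anode: Cu²⁺/Cu⁺. E°cell = +1.33 V, n = 5.
log K = nE°cell / 0.0592 = (5)(+1.33) / 0.0592 = 112.3.

112.3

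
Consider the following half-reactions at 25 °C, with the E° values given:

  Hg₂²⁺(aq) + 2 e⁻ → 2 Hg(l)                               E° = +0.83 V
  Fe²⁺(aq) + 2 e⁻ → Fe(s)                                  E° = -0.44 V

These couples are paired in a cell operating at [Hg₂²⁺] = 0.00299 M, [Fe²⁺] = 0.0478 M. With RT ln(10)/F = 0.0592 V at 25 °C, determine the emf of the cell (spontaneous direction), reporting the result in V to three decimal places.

Hg₂²⁺/Hg is the cathode (higher E°), Fe²⁺/Fe the anode: E°cell = +0.83 − (-0.44) = +1.27 V, n = 2.
Overall: Hg₂²⁺(aq) + Fe(s) → 2 Hg(l) + Fe²⁺(aq)
Q = [Fe²⁺] / ([Hg₂²⁺]); log Q = 1.204.
E = E° − (0.0592/n) log Q = +1.27 − (0.0592/2)(1.204) = +1.234 V.

+1.234 V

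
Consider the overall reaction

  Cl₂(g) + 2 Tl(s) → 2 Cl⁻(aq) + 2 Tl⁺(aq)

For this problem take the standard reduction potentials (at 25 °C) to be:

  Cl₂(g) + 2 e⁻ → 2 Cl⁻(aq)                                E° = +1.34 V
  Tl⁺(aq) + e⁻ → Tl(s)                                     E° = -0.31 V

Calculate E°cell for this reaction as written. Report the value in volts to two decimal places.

The Cl₂/Cl⁻ couple has the higher reduction potential, so it is the cathode; Tl⁺/Tl is oxidised at the anode.
E°cell = E°(cathode) − E°(anode) = (+1.34) − (-0.31) = +1.65 V.
Since E°cell > 0, the reaction is spontaneous under standard conditions.

+1.65 V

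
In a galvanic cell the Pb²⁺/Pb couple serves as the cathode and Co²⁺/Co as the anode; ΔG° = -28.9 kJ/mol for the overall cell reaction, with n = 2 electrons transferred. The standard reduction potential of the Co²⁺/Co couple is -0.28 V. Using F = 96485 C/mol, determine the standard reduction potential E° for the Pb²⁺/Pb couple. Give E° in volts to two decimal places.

E°cell = −ΔG°/(nF) = −(-28.9×10³)/((2)(96485)) = +0.150 V.
Since Pb²⁺/Pb is the cathode and Co²⁺/Co the anode, E°cell = E°(Pb²⁺/Pb) − E°(Co²⁺/Co).
So E°(Pb²⁺/Pb) = E°cell + E°(Co²⁺/Co) = +0.150 + (-0.28) = -0.13 V.

-0.13 V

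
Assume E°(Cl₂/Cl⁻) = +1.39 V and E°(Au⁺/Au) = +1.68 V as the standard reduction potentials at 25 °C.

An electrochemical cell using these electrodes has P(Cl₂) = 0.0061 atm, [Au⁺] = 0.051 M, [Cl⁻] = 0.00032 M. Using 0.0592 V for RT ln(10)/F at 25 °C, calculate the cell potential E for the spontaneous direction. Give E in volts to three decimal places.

+0.072 V

Au⁺/Au is the cathode (higher E°), Cl₂/Cl⁻ the anode: E°cell = +1.68 − (+1.39) = +0.29 V, n = 2.
Overall: 2 Au⁺(aq) + 2 Cl⁻(aq) → 2 Au(s) + Cl₂(g)
Q = P(Cl₂) / ([Au⁺]^2·[Cl⁻]^2); log Q = 7.360.
E = E° − (0.0592/n) log Q = +0.29 − (0.0592/2)(7.360) = +0.072 V.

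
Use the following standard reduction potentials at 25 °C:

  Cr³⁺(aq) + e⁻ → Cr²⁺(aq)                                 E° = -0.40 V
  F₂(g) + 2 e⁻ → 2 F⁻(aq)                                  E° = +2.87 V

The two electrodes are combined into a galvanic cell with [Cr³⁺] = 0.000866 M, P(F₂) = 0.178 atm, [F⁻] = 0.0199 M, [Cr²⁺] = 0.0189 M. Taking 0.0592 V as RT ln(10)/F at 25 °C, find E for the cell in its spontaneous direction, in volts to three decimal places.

F₂/F⁻ is the cathode (higher E°), Cr³⁺/Cr²⁺ the anode: E°cell = +2.87 − (-0.40) = +3.27 V, n = 2.
Overall: F₂(g) + 2 Cr²⁺(aq) → 2 F⁻(aq) + 2 Cr³⁺(aq)
Q = [F⁻]^2·[Cr³⁺]^2 / (P(F₂)·[Cr²⁺]^2); log Q = -5.331.
E = E° − (0.0592/n) log Q = +3.27 − (0.0592/2)(-5.331) = +3.428 V.

+3.428 V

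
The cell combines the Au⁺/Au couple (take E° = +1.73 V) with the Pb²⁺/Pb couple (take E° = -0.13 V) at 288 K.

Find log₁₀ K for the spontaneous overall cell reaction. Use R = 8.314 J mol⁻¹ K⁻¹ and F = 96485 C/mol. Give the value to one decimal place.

Cathode: Au⁺/Au; anode: Pb²⁺/Pb. E°cell = (+1.73) − (-0.13) = +1.86 V, with n = 2.
ΔG° = −nFE° = −RT ln K, so ln K = nFE°/(RT) = (2)(96485)(+1.86) / ((8.314)(288)) = 149.900.
log₁₀ K = 149.900 / ln 10 = 65.1.

65.1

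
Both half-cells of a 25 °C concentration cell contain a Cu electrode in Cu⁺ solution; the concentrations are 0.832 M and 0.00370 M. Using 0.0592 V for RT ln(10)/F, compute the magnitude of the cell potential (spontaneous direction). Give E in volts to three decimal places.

+0.139 V

For a concentration cell E°cell = 0. The 0.832 M side is the cathode (reduction is favoured where [Cu⁺] is higher).
With n = 1, E = −(0.0592/1) log([Cu⁺]ₐₙ/[Cu⁺]꜀ₐₜ) = −(0.0592/1) log(0.0037/0.832) = −(0.0592/1)(-2.352) = +0.139 V.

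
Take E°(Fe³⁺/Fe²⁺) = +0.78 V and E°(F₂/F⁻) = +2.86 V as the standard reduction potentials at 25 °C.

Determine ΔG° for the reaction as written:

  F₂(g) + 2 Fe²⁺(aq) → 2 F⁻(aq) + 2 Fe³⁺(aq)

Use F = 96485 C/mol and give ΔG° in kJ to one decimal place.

As written, F₂/F⁻ is reduced (cathode) and Fe³⁺/Fe²⁺ is oxidised (anode), so E°cell = (+2.86) − (+0.78) = +2.08 V.
Balancing electrons gives n = 2.
ΔG° = −nFE° = −(2)(96485)(+2.08) = -401,378 J = -401.4 kJ.

-401.4 kJ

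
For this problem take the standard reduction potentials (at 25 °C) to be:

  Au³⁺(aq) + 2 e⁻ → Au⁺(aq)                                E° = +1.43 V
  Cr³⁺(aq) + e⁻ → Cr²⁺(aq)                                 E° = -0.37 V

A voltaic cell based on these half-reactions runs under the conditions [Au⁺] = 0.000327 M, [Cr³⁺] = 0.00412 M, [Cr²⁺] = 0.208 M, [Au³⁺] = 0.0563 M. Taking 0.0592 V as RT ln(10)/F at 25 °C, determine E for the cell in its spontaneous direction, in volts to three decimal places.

Au³⁺/Au⁺ is the cathode (higher E°), Cr³⁺/Cr²⁺ the anode: E°cell = +1.43 − (-0.37) = +1.80 V, n = 2.
Overall: Au³⁺(aq) + 2 Cr²⁺(aq) → Au⁺(aq) + 2 Cr³⁺(aq)
Q = [Au⁺]·[Cr³⁺]^2 / ([Au³⁺]·[Cr²⁺]^2); log Q = -5.642.
E = E° − (0.0592/n) log Q = +1.80 − (0.0592/2)(-5.642) = +1.967 V.

+1.967 V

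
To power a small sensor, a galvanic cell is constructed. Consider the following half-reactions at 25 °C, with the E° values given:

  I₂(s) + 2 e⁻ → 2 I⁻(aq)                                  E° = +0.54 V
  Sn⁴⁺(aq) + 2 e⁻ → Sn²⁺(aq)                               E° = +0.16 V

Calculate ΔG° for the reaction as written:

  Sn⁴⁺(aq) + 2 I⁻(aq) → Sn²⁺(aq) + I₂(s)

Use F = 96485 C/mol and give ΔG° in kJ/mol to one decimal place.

+73.3 kJ/mol

As written, Sn⁴⁺/Sn²⁺ is reduced (cathode) and I₂/I⁻ is oxidised (anode), so E°cell = (+0.16) − (+0.54) = -0.38 V.
Balancing electrons gives n = 2.
ΔG° = −nFE° = −(2)(96485)(-0.38) = 73,329 J = +73.3 kJ/mol.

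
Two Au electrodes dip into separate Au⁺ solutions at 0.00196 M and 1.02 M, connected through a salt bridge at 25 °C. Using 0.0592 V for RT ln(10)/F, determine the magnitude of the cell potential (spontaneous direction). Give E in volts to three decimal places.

For a concentration cell E°cell = 0. The 1.02 M side is the cathode (reduction is favoured where [Au⁺] is higher).
With n = 1, E = −(0.0592/1) log([Au⁺]ₐₙ/[Au⁺]꜀ₐₜ) = −(0.0592/1) log(0.00196/1.02) = −(0.0592/1)(-2.716) = +0.161 V.

+0.161 V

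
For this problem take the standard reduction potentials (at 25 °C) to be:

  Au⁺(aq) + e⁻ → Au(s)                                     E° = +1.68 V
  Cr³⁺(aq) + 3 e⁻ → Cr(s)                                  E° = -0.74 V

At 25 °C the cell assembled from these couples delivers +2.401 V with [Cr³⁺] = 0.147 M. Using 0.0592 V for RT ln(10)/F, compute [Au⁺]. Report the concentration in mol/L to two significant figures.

0.25 M

Au⁺/Au is the cathode, Cr³⁺/Cr the anode: E°cell = +2.42 V, n = 3.
Overall reaction: 3 Au⁺(aq) + Cr(s) → 3 Au(s) + Cr³⁺(aq); Q = [Cr³⁺]^1/[Au⁺]^3.
From E = E° − (0.0592/n) log Q: log Q = (E° − E)·n/0.0592 = (+2.42 − (+2.401))·3/0.0592 = 0.9628.
So 3·log[Au⁺] = 1·log(0.147) − log Q = -0.8327 − (0.9628) = -1.7955; log[Au⁺] = -1.7955 / 3 = -0.5985; [Au⁺] = 10^(-0.5985) ≈ 0.25 M.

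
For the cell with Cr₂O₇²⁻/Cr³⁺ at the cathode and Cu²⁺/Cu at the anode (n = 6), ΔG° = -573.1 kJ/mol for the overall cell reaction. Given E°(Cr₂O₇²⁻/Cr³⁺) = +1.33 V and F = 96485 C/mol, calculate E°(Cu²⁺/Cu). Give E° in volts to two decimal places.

E°cell = −ΔG°/(nF) = −(-573.1×10³)/((6)(96485)) = +0.990 V.
Since Cr₂O₇²⁻/Cr³⁺ is the cathode and Cu²⁺/Cu the anode, E°cell = E°(Cr₂O₇²⁻/Cr³⁺) − E°(Cu²⁺/Cu).
So E°(Cu²⁺/Cu) = E°(Cr₂O₇²⁻/Cr³⁺) − E°cell = (+1.33) − (+0.990) = +0.34 V.

+0.34 V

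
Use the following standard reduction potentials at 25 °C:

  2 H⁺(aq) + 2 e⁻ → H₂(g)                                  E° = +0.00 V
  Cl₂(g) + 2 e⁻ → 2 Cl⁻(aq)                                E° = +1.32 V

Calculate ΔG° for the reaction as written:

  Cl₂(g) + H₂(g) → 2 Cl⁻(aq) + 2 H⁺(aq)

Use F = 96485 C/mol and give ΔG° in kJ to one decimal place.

As written, Cl₂/Cl⁻ is reduced (cathode) and H⁺/H₂ is oxidised (anode), so E°cell = (+1.32) − (+0.00) = +1.32 V.
Balancing electrons gives n = 2.
ΔG° = −nFE° = −(2)(96485)(+1.32) = -254,720 J = -254.7 kJ.

-254.7 kJ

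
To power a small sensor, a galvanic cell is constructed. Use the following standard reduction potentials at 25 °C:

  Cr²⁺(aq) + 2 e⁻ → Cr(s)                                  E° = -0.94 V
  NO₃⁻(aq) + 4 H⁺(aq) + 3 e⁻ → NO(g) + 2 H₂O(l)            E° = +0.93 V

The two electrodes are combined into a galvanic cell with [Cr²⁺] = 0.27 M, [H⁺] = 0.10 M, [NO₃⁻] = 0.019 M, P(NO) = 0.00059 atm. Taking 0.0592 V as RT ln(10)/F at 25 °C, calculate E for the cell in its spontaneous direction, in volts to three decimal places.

NO₃⁻/NO is the cathode (higher E°), Cr²⁺/Cr the anode: E°cell = +0.93 − (-0.94) = +1.87 V, n = 6.
Overall: 2 NO₃⁻(aq) + 8 H⁺(aq) + 3 Cr(s) → 2 NO(g) + 4 H₂O(l) + 3 Cr²⁺(aq)
Q = P(NO)^2·[Cr²⁺]^3 / ([NO₃⁻]^2·[H⁺]^8); log Q = 3.278.
E = E° − (0.0592/n) log Q = +1.87 − (0.0592/6)(3.278) = +1.838 V.

+1.838 V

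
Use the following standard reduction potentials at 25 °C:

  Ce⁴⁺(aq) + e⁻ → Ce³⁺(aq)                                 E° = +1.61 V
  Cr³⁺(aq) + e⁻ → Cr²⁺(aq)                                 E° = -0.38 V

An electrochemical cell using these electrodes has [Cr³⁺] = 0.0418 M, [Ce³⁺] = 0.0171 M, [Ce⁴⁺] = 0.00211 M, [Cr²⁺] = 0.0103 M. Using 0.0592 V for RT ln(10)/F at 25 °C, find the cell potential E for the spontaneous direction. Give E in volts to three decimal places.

+1.900 V

Ce⁴⁺/Ce³⁺ is the cathode (higher E°), Cr³⁺/Cr²⁺ the anode: E°cell = +1.61 − (-0.38) = +1.99 V, n = 1.
Overall: Ce⁴⁺(aq) + Cr²⁺(aq) → Ce³⁺(aq) + Cr³⁺(aq)
Q = [Ce³⁺]·[Cr³⁺] / ([Ce⁴⁺]·[Cr²⁺]); log Q = 1.517.
E = E° − (0.0592/n) log Q = +1.99 − (0.0592/1)(1.517) = +1.900 V.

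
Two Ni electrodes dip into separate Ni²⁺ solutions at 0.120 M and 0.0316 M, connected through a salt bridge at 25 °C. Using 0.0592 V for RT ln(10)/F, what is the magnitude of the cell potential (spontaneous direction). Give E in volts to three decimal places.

+0.017 V

For a concentration cell E°cell = 0. The 0.120 M side is the cathode (reduction is favoured where [Ni²⁺] is higher).
With n = 2, E = −(0.0592/2) log([Ni²⁺]ₐₙ/[Ni²⁺]꜀ₐₜ) = −(0.0592/2) log(0.0316/0.12) = −(0.0592/2)(-0.579) = +0.017 V.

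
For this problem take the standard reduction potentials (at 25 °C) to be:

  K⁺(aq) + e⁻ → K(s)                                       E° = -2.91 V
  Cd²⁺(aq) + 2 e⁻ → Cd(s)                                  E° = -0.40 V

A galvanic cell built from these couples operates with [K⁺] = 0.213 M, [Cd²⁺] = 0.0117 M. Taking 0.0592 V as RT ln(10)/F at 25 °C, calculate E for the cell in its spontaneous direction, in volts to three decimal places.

Cd²⁺/Cd is the cathode (higher E°), K⁺/K the anode: E°cell = -0.40 − (-2.91) = +2.51 V, n = 2.
Overall: Cd²⁺(aq) + 2 K(s) → Cd(s) + 2 K⁺(aq)
Q = [K⁺]^2 / ([Cd²⁺]); log Q = 0.589.
E = E° − (0.0592/n) log Q = +2.51 − (0.0592/2)(0.589) = +2.493 V.

+2.493 V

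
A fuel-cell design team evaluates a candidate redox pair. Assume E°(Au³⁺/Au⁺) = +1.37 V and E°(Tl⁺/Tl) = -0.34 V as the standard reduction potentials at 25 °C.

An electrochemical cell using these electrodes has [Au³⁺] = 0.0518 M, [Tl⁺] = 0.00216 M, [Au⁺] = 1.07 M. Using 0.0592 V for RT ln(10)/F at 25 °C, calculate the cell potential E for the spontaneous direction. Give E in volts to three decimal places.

+1.829 V

Au³⁺/Au⁺ is the cathode (higher E°), Tl⁺/Tl the anode: E°cell = +1.37 − (-0.34) = +1.71 V, n = 2.
Overall: Au³⁺(aq) + 2 Tl(s) → Au⁺(aq) + 2 Tl⁺(aq)
Q = [Au⁺]·[Tl⁺]^2 / ([Au³⁺]); log Q = -4.016.
E = E° − (0.0592/n) log Q = +1.71 − (0.0592/2)(-4.016) = +1.829 V.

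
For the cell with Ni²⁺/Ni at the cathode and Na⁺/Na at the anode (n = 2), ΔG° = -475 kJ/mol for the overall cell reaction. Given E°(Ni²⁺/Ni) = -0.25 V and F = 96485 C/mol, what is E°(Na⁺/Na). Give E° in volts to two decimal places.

E°cell = −ΔG°/(nF) = −(-475×10³)/((2)(96485)) = +2.462 V.
Since Ni²⁺/Ni is the cathode and Na⁺/Na the anode, E°cell = E°(Ni²⁺/Ni) − E°(Na⁺/Na).
So E°(Na⁺/Na) = E°(Ni²⁺/Ni) − E°cell = (-0.25) − (+2.462) = -2.71 V.

-2.71 V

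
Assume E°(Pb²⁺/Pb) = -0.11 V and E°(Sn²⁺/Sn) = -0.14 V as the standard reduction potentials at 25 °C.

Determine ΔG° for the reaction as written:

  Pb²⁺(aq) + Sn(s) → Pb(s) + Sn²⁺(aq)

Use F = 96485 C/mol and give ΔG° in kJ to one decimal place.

As written, Pb²⁺/Pb is reduced (cathode) and Sn²⁺/Sn is oxidised (anode), so E°cell = (-0.11) − (-0.14) = +0.03 V.
Balancing electrons gives n = 2.
ΔG° = −nFE° = −(2)(96485)(+0.03) = -5,789 J = -5.8 kJ.

-5.8 kJ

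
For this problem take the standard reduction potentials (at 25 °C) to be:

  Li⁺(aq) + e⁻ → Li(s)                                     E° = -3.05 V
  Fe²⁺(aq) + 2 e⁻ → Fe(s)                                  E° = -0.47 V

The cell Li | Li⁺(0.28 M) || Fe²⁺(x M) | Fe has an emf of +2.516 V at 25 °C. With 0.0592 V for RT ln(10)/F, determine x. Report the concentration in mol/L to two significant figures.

Fe²⁺/Fe is the cathode, Li⁺/Li the anode: E°cell = +2.58 V, n = 2.
Overall reaction: Fe²⁺(aq) + 2 Li(s) → Fe(s) + 2 Li⁺(aq); Q = [Li⁺]^2/[Fe²⁺]^1.
From E = E° − (0.0592/n) log Q: log Q = (E° − E)·n/0.0592 = (+2.58 − (+2.516))·2/0.0592 = 2.1622.
So 1·log[Fe²⁺] = 2·log(0.28) − log Q = -1.1057 − (2.1622) = -3.2679; [Fe²⁺] = 10^(-3.2679) ≈ 0.00054 M.

0.00054 M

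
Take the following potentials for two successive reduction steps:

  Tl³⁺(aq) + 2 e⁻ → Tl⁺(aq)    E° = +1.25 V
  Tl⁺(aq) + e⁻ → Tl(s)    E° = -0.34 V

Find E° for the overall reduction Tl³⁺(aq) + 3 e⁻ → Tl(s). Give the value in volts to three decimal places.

+0.720 V

Since ΔG° = −nFE° is additive over sequential reductions, n₃E°₃ = n₁E°₁ + n₂E°₂.
E°₃ = (2×+1.25 + 1×-0.34) / 3 = (+2.160) / 3 = +0.720 V.
E° values themselves are not directly additive — weighting by electron count is essential.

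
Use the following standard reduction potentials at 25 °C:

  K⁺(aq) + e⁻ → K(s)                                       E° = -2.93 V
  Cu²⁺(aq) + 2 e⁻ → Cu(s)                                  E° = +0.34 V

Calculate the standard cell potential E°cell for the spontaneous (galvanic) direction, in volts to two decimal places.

The Cu²⁺/Cu couple has the higher reduction potential, so it is the cathode; K⁺/K is oxidised at the anode.
E°cell = E°(cathode) − E°(anode) = (+0.34) − (-2.93) = +3.27 V.

+3.27 V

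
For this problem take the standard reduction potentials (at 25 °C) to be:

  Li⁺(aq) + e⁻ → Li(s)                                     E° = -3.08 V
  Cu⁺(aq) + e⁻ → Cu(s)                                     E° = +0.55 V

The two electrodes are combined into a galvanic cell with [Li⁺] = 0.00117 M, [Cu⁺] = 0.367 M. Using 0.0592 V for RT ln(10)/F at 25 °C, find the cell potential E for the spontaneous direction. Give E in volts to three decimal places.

Cu⁺/Cu is the cathode (higher E°), Li⁺/Li the anode: E°cell = +0.55 − (-3.08) = +3.63 V, n = 1.
Overall: Cu⁺(aq) + Li(s) → Cu(s) + Li⁺(aq)
Q = [Li⁺] / ([Cu⁺]); log Q = -2.496.
E = E° − (0.0592/n) log Q = +3.63 − (0.0592/1)(-2.496) = +3.778 V.

+3.778 V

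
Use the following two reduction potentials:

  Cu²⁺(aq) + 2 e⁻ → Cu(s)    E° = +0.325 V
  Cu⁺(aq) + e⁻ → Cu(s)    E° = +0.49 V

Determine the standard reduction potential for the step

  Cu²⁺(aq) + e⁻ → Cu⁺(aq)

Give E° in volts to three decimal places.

Sequential free energies add, so n₃E°₃ = n₁E°₁ + n₂E°₂.
With n₃ = 2, and the known step contributing 1×(+0.49) V, the unknown satisfies 1·E° = 2×(+0.325) − 1×(+0.49) = +0.160.
E° = +0.160 / 1 = +0.160 V.

+0.160 V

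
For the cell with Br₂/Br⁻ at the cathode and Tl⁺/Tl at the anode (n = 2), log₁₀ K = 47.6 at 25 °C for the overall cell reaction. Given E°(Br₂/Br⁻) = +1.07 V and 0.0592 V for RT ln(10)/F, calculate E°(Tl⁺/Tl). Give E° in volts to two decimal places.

-0.34 V

E°cell = (0.0592/n)·log K = (0.0592/2)(47.6) = +1.409 V.
Since Br₂/Br⁻ is the cathode and Tl⁺/Tl the anode, E°cell = E°(Br₂/Br⁻) − E°(Tl⁺/Tl).
So E°(Tl⁺/Tl) = E°(Br₂/Br⁻) − E°cell = (+1.07) − (+1.409) = -0.34 V.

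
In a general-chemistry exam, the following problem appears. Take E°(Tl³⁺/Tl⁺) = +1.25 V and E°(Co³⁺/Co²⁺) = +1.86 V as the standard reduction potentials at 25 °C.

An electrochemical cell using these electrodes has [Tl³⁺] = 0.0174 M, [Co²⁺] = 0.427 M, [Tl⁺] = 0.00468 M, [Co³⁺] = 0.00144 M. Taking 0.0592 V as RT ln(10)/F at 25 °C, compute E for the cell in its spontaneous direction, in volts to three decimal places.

Co³⁺/Co²⁺ is the cathode (higher E°), Tl³⁺/Tl⁺ the anode: E°cell = +1.86 − (+1.25) = +0.61 V, n = 2.
Overall: 2 Co³⁺(aq) + Tl⁺(aq) → 2 Co²⁺(aq) + Tl³⁺(aq)
Q = [Co²⁺]^2·[Tl³⁺] / ([Co³⁺]^2·[Tl⁺]); log Q = 5.514.
E = E° − (0.0592/n) log Q = +0.61 − (0.0592/2)(5.514) = +0.447 V.

+0.447 V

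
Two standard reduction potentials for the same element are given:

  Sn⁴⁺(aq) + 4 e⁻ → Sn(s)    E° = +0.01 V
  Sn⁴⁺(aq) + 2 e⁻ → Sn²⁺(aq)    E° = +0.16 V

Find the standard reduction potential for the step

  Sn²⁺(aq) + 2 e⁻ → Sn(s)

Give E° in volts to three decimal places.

-0.140 V

Sequential free energies add, so n₃E°₃ = n₁E°₁ + n₂E°₂.
With n₃ = 4, and the known step contributing 2×(+0.16) V, the unknown satisfies 2·E° = 4×(+0.01) − 2×(+0.16) = -0.280.
E° = -0.280 / 2 = -0.140 V.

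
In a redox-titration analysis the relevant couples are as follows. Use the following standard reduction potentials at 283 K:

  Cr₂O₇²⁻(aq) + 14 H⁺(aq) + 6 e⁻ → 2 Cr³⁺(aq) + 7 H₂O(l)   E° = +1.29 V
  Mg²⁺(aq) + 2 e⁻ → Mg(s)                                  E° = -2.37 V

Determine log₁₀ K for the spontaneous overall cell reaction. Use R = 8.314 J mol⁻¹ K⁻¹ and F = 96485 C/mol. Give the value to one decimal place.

Cathode: Cr₂O₇²⁻/Cr³⁺; anode: Mg²⁺/Mg. E°cell = (+1.29) − (-2.37) = +3.66 V, with n = 6.
ΔG° = −nFE° = −RT ln K, so ln K = nFE°/(RT) = (6)(96485)(+3.66) / ((8.314)(283)) = 900.525.
log₁₀ K = 900.525 / ln 10 = 391.1.

391.1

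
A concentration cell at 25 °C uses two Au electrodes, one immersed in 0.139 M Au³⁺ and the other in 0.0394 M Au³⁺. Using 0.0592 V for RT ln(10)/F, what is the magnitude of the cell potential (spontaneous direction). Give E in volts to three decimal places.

+0.011 V

For a concentration cell E°cell = 0. The 0.139 M side is the cathode (reduction is favoured where [Au³⁺] is higher).
With n = 3, E = −(0.0592/3) log([Au³⁺]ₐₙ/[Au³⁺]꜀ₐₜ) = −(0.0592/3) log(0.0394/0.139) = −(0.0592/3)(-0.548) = +0.011 V.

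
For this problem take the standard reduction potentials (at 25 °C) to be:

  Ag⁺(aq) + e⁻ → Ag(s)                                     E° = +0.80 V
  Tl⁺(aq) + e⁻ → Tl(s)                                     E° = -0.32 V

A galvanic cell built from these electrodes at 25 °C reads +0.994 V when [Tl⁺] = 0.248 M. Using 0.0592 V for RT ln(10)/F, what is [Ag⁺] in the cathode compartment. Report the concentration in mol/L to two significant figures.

Ag⁺/Ag is the cathode, Tl⁺/Tl the anode: E°cell = +1.12 V, n = 1.
Overall reaction: Ag⁺(aq) + Tl(s) → Ag(s) + Tl⁺(aq); Q = [Tl⁺]^1/[Ag⁺]^1.
From E = E° − (0.0592/n) log Q: log Q = (E° − E)·n/0.0592 = (+1.12 − (+0.994))·1/0.0592 = 2.1284.
So 1·log[Ag⁺] = 1·log(0.248) − log Q = -0.6055 − (2.1284) = -2.7339; [Ag⁺] = 10^(-2.7339) ≈ 0.0018 M.

0.0018 M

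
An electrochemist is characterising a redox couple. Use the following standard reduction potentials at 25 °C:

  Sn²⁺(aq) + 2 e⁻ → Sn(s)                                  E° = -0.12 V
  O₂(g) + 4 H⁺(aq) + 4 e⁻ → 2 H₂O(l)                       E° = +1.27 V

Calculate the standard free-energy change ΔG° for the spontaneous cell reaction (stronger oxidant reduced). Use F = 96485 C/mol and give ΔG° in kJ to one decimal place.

O₂/H₂O (E° = +1.27 V) is the cathode; Sn²⁺/Sn (E° = -0.12 V) is the anode, so E°cell = +1.39 V.
Balancing electrons gives n = 4 (lcm of 4 and 2).
ΔG° = −nFE° = −(4)(96485)(+1.39) = -536,457 J = -536.5 kJ.

-536.5 kJ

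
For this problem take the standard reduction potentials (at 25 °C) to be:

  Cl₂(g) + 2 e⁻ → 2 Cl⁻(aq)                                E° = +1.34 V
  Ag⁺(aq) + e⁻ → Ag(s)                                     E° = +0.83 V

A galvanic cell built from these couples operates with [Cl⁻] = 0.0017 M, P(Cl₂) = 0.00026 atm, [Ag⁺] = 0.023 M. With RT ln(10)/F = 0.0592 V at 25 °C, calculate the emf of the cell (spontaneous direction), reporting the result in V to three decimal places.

+0.665 V

Cl₂/Cl⁻ is the cathode (higher E°), Ag⁺/Ag the anode: E°cell = +1.34 − (+0.83) = +0.51 V, n = 2.
Overall: Cl₂(g) + 2 Ag(s) → 2 Cl⁻(aq) + 2 Ag⁺(aq)
Q = [Cl⁻]^2·[Ag⁺]^2 / (P(Cl₂)); log Q = -5.231.
E = E° − (0.0592/n) log Q = +0.51 − (0.0592/2)(-5.231) = +0.665 V.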